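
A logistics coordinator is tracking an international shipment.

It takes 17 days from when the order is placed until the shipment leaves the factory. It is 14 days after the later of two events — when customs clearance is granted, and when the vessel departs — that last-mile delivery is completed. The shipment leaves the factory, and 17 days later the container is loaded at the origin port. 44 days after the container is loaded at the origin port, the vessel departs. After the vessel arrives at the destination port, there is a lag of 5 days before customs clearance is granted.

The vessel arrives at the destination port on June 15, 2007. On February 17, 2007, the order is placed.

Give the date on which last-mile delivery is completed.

July 4, 2007

The vessel arrives at the destination port: Jun 15, 2007.
Customs clearance is granted: Jun 15, 2007 + 5 days = Jun 20, 2007.
The order is placed: Feb 17, 2007.
The shipment leaves the factory: Feb 17, 2007 + 17 days = Mar 6, 2007.
The container is loaded at the origin port: Mar 6, 2007 + 17 days = Mar 23, 2007.
The vessel departs: Mar 23, 2007 + 44 days = May 6, 2007.
Both prerequisites met — customs clearance is granted (Jun 20, 2007), the vessel departs (May 6, 2007); the later is Jun 20, 2007.
Last-mile delivery is completed: Jun 20, 2007 + 14 days = Jul 4, 2007.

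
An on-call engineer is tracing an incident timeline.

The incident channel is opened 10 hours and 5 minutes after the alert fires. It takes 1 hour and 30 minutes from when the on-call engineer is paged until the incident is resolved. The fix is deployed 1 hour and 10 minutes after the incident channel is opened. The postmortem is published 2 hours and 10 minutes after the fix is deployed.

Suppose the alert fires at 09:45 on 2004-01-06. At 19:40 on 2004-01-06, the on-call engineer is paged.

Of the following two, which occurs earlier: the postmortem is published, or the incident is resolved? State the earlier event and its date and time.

The alert fires: 09:45 Jan 6, 2004.
The incident channel is opened: 09:45 Jan 6, 2004 + 10h05m = 19:50 Jan 6, 2004.
The fix is deployed: 19:50 Jan 6, 2004 + 1h10m = 21:00 Jan 6, 2004.
The postmortem is published: 21:00 Jan 6, 2004 + 2h10m = 23:10 Jan 6, 2004.
The on-call engineer is paged: 19:40 Jan 6, 2004.
The incident is resolved: 19:40 Jan 6, 2004 + 1h30m = 21:10 Jan 6, 2004.
Comparing: the postmortem is published at 23:10 Jan 6, 2004 vs the incident is resolved at 21:10 Jan 6, 2004. Earlier: the incident is resolved.

The incident is resolved — 21:10 on 2004-01-06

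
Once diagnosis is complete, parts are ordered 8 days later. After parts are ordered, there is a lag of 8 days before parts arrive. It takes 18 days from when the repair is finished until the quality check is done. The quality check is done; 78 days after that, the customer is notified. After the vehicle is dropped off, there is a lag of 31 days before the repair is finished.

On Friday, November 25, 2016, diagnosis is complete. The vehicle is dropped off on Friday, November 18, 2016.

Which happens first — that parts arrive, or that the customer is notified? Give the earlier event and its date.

Diagnosis is complete: Nov 25, 2016.
Parts are ordered: Nov 25, 2016 + 8 days = Dec 3, 2016.
Parts arrive: Dec 3, 2016 + 8 days = Dec 11, 2016.
The vehicle is dropped off: Nov 18, 2016.
The repair is finished: Nov 18, 2016 + 31 days = Dec 19, 2016.
The quality check is done: Dec 19, 2016 + 18 days = Jan 6, 2017.
The customer is notified: Jan 6, 2017 + 78 days = Mar 25, 2017.
Comparing: parts arrive on Dec 11, 2016 vs the customer is notified on Mar 25, 2017. Earlier: parts arrive.

Parts arrive — Sunday, December 11, 2016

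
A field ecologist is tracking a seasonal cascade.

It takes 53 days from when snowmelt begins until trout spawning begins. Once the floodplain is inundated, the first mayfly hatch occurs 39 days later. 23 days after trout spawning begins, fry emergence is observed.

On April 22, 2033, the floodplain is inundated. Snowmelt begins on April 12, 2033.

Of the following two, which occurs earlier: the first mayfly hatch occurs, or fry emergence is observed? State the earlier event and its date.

The floodplain is inundated: Apr 22, 2033.
The first mayfly hatch occurs: Apr 22, 2033 + 39 days = May 31, 2033.
Snowmelt begins: Apr 12, 2033.
Trout spawning begins: Apr 12, 2033 + 53 days = Jun 4, 2033.
Fry emergence is observed: Jun 4, 2033 + 23 days = Jun 27, 2033.
Comparing: the first mayfly hatch occurs on May 31, 2033 vs fry emergence is observed on Jun 27, 2033. Earlier: the first mayfly hatch occurs.

The first mayfly hatch occurs — May 31, 2033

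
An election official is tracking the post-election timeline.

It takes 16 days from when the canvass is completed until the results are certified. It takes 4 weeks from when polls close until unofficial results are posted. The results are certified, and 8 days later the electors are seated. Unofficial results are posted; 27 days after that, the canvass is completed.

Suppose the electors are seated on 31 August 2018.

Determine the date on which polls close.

The electors are seated: Aug 31, 2018.
The results are certified: Aug 31, 2018 − 8 days = Aug 23, 2018.
The canvass is completed: Aug 23, 2018 − 16 days = Aug 7, 2018.
Unofficial results are posted: Aug 7, 2018 − 27 days = Jul 11, 2018.
Polls close: Jul 11, 2018 − 4 weeks = Jun 13, 2018.

13 June 2018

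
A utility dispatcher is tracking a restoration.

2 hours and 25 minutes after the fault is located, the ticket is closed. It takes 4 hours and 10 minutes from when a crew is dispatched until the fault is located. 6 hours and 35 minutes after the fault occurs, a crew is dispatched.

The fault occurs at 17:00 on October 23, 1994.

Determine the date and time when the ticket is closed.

The fault occurs: 17:00 Oct 23, 1994.
A crew is dispatched: 17:00 Oct 23, 1994 + 6h35m = 23:35 Oct 23, 1994.
The fault is located: 23:35 Oct 23, 1994 + 4h10m = 03:45 Oct 24, 1994.
The ticket is closed: 03:45 Oct 24, 1994 + 2h25m = 06:10 Oct 24, 1994.

06:10 on October 24, 1994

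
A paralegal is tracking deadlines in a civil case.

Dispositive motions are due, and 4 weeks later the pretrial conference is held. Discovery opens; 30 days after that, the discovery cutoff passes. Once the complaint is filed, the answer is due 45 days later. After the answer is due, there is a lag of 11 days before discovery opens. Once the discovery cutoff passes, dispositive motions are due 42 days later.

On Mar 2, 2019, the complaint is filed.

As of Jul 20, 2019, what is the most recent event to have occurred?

The complaint is filed: Mar 2, 2019.
The answer is due: Mar 2, 2019 + 45 days = Apr 16, 2019.
Discovery opens: Apr 16, 2019 + 11 days = Apr 27, 2019.
The discovery cutoff passes: Apr 27, 2019 + 30 days = May 27, 2019.
Dispositive motions are due: May 27, 2019 + 42 days = Jul 8, 2019.
The pretrial conference is held: Jul 8, 2019 + 4 weeks = Aug 5, 2019.
Jul 20, 2019 falls between when dispositive motions are due (Jul 8, 2019) and when the pretrial conference is held (Aug 5, 2019).

Dispositive motions are due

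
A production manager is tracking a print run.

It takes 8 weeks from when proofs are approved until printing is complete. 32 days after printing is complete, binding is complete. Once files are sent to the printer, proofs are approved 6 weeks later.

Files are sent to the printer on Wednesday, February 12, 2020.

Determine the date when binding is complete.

Sunday, June 21, 2020

Files are sent to the printer: Feb 12, 2020.
Proofs are approved: Feb 12, 2020 + 6 weeks = Mar 25, 2020.
Printing is complete: Mar 25, 2020 + 8 weeks = May 20, 2020.
Binding is complete: May 20, 2020 + 32 days = Jun 21, 2020.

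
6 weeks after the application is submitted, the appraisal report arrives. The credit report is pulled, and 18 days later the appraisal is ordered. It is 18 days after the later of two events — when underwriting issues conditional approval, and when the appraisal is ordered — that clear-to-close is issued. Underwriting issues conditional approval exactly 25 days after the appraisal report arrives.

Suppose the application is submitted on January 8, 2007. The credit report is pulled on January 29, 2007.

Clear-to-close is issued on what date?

The application is submitted: Jan 8, 2007.
The appraisal report arrives: Jan 8, 2007 + 6 weeks = Feb 19, 2007.
Underwriting issues conditional approval: Feb 19, 2007 + 25 days = Mar 16, 2007.
The credit report is pulled: Jan 29, 2007.
The appraisal is ordered: Jan 29, 2007 + 18 days = Feb 16, 2007.
Both prerequisites met — underwriting issues conditional approval (Mar 16, 2007), the appraisal is ordered (Feb 16, 2007); the later is Mar 16, 2007.
Clear-to-close is issued: Mar 16, 2007 + 18 days = Apr 3, 2007.

April 3, 2007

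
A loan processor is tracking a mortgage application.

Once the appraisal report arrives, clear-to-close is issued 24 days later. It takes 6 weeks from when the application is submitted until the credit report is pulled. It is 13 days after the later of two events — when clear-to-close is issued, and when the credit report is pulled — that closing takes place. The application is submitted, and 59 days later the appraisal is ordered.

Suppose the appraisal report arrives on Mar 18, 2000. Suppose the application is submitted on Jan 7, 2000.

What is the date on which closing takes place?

Apr 24, 2000

The appraisal report arrives: Mar 18, 2000.
Clear-to-close is issued: Mar 18, 2000 + 24 days = Apr 11, 2000.
The application is submitted: Jan 7, 2000.
The credit report is pulled: Jan 7, 2000 + 6 weeks = Feb 18, 2000.
Both prerequisites met — clear-to-close is issued (Apr 11, 2000), the credit report is pulled (Feb 18, 2000); the later is Apr 11, 2000.
Closing takes place: Apr 11, 2000 + 13 days = Apr 24, 2000.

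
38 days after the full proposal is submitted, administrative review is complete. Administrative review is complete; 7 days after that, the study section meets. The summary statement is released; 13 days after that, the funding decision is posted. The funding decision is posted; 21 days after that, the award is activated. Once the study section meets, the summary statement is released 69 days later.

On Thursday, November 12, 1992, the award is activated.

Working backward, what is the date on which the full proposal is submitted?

The award is activated: Nov 12, 1992.
The funding decision is posted: Nov 12, 1992 − 21 days = Oct 22, 1992.
The summary statement is released: Oct 22, 1992 − 13 days = Oct 9, 1992.
The study section meets: Oct 9, 1992 − 69 days = Aug 1, 1992.
Administrative review is complete: Aug 1, 1992 − 7 days = Jul 25, 1992.
The full proposal is submitted: Jul 25, 1992 − 38 days = Jun 17, 1992.

Wednesday, June 17, 1992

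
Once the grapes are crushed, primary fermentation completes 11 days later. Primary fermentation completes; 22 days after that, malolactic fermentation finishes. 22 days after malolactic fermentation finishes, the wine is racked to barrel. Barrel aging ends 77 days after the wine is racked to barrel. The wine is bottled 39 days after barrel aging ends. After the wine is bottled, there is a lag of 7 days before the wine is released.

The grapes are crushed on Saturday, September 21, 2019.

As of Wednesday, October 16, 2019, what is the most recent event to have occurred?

The grapes are crushed: Sep 21, 2019.
Primary fermentation completes: Sep 21, 2019 + 11 days = Oct 2, 2019.
Malolactic fermentation finishes: Oct 2, 2019 + 22 days = Oct 24, 2019.
The wine is racked to barrel: Oct 24, 2019 + 22 days = Nov 15, 2019.
Barrel aging ends: Nov 15, 2019 + 77 days = Jan 31, 2020.
The wine is bottled: Jan 31, 2020 + 39 days = Mar 10, 2020.
The wine is released: Mar 10, 2020 + 7 days = Mar 17, 2020.
Oct 16, 2019 falls between when primary fermentation completes (Oct 2, 2019) and when malolactic fermentation finishes (Oct 24, 2019).

Primary fermentation completes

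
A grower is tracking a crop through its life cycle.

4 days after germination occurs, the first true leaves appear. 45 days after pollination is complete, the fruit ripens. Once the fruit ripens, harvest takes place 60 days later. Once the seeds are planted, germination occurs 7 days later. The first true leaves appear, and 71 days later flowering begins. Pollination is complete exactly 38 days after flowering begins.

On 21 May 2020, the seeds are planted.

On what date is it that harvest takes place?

The seeds are planted: May 21, 2020.
Germination occurs: May 21, 2020 + 7 days = May 28, 2020.
The first true leaves appear: May 28, 2020 + 4 days = Jun 1, 2020.
Flowering begins: Jun 1, 2020 + 71 days = Aug 11, 2020.
Pollination is complete: Aug 11, 2020 + 38 days = Sep 18, 2020.
The fruit ripens: Sep 18, 2020 + 45 days = Nov 2, 2020.
Harvest takes place: Nov 2, 2020 + 60 days = Jan 1, 2021.

1 January 2021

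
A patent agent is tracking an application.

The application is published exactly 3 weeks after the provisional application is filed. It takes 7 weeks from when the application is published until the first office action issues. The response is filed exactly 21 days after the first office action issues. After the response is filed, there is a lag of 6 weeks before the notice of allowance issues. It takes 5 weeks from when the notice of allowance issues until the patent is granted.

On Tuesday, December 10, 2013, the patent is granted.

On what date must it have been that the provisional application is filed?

Tuesday, June 25, 2013

The patent is granted: Dec 10, 2013.
The notice of allowance issues: Dec 10, 2013 − 5 weeks = Nov 5, 2013.
The response is filed: Nov 5, 2013 − 6 weeks = Sep 24, 2013.
The first office action issues: Sep 24, 2013 − 21 days = Sep 3, 2013.
The application is published: Sep 3, 2013 − 7 weeks = Jul 16, 2013.
The provisional application is filed: Jul 16, 2013 − 3 weeks = Jun 25, 2013.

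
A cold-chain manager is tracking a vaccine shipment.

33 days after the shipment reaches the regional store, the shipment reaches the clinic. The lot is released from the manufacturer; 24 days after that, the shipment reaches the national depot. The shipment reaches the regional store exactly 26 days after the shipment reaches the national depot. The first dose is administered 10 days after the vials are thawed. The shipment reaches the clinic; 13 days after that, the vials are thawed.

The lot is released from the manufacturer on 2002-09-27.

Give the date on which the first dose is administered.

The lot is released from the manufacturer: Sep 27, 2002.
The shipment reaches the national depot: Sep 27, 2002 + 24 days = Oct 21, 2002.
The shipment reaches the regional store: Oct 21, 2002 + 26 days = Nov 16, 2002.
The shipment reaches the clinic: Nov 16, 2002 + 33 days = Dec 19, 2002.
The vials are thawed: Dec 19, 2002 + 13 days = Jan 1, 2003.
The first dose is administered: Jan 1, 2003 + 10 days = Jan 11, 2003.

2003-01-11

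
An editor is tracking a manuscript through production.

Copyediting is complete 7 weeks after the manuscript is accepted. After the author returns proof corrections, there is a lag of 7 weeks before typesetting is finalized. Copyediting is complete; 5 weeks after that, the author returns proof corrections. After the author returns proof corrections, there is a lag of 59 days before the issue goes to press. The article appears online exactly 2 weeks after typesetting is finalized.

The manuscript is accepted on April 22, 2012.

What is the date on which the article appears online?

September 16, 2012

The manuscript is accepted: Apr 22, 2012.
Copyediting is complete: Apr 22, 2012 + 7 weeks = Jun 10, 2012.
The author returns proof corrections: Jun 10, 2012 + 5 weeks = Jul 15, 2012.
Typesetting is finalized: Jul 15, 2012 + 7 weeks = Sep 2, 2012.
The article appears online: Sep 2, 2012 + 2 weeks = Sep 16, 2012.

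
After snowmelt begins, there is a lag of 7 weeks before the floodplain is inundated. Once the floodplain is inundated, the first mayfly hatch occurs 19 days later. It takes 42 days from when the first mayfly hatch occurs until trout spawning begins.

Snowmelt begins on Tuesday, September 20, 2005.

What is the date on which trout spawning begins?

Sunday, January 8, 2006

Snowmelt begins: Sep 20, 2005.
The floodplain is inundated: Sep 20, 2005 + 7 weeks = Nov 8, 2005.
The first mayfly hatch occurs: Nov 8, 2005 + 19 days = Nov 27, 2005.
Trout spawning begins: Nov 27, 2005 + 42 days = Jan 8, 2006.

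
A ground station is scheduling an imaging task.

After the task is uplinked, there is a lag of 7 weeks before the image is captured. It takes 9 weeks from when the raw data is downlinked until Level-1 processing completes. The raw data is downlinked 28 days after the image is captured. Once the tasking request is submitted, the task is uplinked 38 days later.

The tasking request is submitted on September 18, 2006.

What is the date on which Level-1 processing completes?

March 15, 2007

The tasking request is submitted: Sep 18, 2006.
The task is uplinked: Sep 18, 2006 + 38 days = Oct 26, 2006.
The image is captured: Oct 26, 2006 + 7 weeks = Dec 14, 2006.
The raw data is downlinked: Dec 14, 2006 + 28 days = Jan 11, 2007.
Level-1 processing completes: Jan 11, 2007 + 9 weeks = Mar 15, 2007.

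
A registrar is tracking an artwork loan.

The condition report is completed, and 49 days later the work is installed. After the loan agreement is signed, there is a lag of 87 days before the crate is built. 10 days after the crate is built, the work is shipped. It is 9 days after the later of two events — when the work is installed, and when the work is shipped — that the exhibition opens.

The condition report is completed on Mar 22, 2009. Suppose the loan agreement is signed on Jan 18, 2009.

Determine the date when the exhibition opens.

May 19, 2009

The condition report is completed: Mar 22, 2009.
The work is installed: Mar 22, 2009 + 49 days = May 10, 2009.
The loan agreement is signed: Jan 18, 2009.
The crate is built: Jan 18, 2009 + 87 days = Apr 15, 2009.
The work is shipped: Apr 15, 2009 + 10 days = Apr 25, 2009.
Both prerequisites met — the work is installed (May 10, 2009), the work is shipped (Apr 25, 2009); the later is May 10, 2009.
The exhibition opens: May 10, 2009 + 9 days = May 19, 2009.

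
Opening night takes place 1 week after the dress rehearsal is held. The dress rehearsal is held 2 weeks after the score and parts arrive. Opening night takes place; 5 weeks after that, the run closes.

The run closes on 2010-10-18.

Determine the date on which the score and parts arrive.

The run closes: Oct 18, 2010.
Opening night takes place: Oct 18, 2010 − 5 weeks = Sep 13, 2010.
The dress rehearsal is held: Sep 13, 2010 − 1 week = Sep 6, 2010.
The score and parts arrive: Sep 6, 2010 − 2 weeks = Aug 23, 2010.

2010-08-23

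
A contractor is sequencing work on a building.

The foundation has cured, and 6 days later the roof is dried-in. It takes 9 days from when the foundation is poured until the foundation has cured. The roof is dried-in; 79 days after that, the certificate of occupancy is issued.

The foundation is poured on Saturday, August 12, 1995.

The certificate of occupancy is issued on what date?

The foundation is poured: Aug 12, 1995.
The foundation has cured: Aug 12, 1995 + 9 days = Aug 21, 1995.
The roof is dried-in: Aug 21, 1995 + 6 days = Aug 27, 1995.
The certificate of occupancy is issued: Aug 27, 1995 + 79 days = Nov 14, 1995.

Tuesday, November 14, 1995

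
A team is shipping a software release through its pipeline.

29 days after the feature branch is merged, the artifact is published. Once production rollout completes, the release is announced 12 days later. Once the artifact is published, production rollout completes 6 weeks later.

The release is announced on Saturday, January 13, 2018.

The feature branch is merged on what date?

The release is announced: Jan 13, 2018.
Production rollout completes: Jan 13, 2018 − 12 days = Jan 1, 2018.
The artifact is published: Jan 1, 2018 − 6 weeks = Nov 20, 2017.
The feature branch is merged: Nov 20, 2017 − 29 days = Oct 22, 2017.

Sunday, October 22, 2017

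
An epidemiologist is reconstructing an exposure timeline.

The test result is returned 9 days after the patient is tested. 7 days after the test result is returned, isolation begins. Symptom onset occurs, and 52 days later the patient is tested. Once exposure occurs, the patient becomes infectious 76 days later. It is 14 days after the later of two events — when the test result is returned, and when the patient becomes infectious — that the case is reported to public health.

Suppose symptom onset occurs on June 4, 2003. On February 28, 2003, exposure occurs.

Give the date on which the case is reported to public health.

August 18, 2003

Symptom onset occurs: Jun 4, 2003.
The patient is tested: Jun 4, 2003 + 52 days = Jul 26, 2003.
The test result is returned: Jul 26, 2003 + 9 days = Aug 4, 2003.
Exposure occurs: Feb 28, 2003.
The patient becomes infectious: Feb 28, 2003 + 76 days = May 15, 2003.
Both prerequisites met — the test result is returned (Aug 4, 2003), the patient becomes infectious (May 15, 2003); the later is Aug 4, 2003.
The case is reported to public health: Aug 4, 2003 + 14 days = Aug 18, 2003.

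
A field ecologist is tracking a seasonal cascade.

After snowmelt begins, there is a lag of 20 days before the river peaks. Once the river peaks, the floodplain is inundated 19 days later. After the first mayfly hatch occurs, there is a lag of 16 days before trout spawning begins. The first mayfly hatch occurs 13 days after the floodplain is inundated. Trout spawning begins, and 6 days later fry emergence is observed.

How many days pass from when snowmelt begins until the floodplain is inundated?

39 days

Causal path: snowmelt begins → the river peaks → the floodplain is inundated.
Total delay along the path: 20 + 19 = 39 days.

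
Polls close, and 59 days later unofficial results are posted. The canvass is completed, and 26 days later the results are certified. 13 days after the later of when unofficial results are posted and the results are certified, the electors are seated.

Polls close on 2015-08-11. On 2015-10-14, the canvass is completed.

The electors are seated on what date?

Polls close: Aug 11, 2015.
Unofficial results are posted: Aug 11, 2015 + 59 days = Oct 9, 2015.
The canvass is completed: Oct 14, 2015.
The results are certified: Oct 14, 2015 + 26 days = Nov 9, 2015.
Both prerequisites met — unofficial results are posted (Oct 9, 2015), the results are certified (Nov 9, 2015); the later is Nov 9, 2015.
The electors are seated: Nov 9, 2015 + 13 days = Nov 22, 2015.

2015-11-22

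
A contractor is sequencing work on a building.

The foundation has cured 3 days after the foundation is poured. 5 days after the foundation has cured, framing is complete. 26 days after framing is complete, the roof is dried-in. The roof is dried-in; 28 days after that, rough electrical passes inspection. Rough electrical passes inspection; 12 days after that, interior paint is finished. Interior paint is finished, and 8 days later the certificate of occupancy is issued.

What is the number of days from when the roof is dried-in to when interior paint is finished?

40 days

Causal path: the roof is dried-in → rough electrical passes inspection → interior paint is finished.
Total delay along the path: 28 + 12 = 40 days.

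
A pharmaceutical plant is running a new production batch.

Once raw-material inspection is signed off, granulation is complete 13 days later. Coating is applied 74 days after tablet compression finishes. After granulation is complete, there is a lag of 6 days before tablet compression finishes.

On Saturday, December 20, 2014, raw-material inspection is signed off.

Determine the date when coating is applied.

Monday, March 23, 2015

Raw-material inspection is signed off: Dec 20, 2014.
Granulation is complete: Dec 20, 2014 + 13 days = Jan 2, 2015.
Tablet compression finishes: Jan 2, 2015 + 6 days = Jan 8, 2015.
Coating is applied: Jan 8, 2015 + 74 days = Mar 23, 2015.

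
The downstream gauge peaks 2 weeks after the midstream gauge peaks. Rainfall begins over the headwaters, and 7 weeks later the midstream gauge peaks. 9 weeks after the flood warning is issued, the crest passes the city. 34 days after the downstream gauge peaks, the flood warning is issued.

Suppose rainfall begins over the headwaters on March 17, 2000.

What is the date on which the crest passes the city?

Rainfall begins over the headwaters: Mar 17, 2000.
The midstream gauge peaks: Mar 17, 2000 + 7 weeks = May 5, 2000.
The downstream gauge peaks: May 5, 2000 + 2 weeks = May 19, 2000.
The flood warning is issued: May 19, 2000 + 34 days = Jun 22, 2000.
The crest passes the city: Jun 22, 2000 + 9 weeks = Aug 24, 2000.

August 24, 2000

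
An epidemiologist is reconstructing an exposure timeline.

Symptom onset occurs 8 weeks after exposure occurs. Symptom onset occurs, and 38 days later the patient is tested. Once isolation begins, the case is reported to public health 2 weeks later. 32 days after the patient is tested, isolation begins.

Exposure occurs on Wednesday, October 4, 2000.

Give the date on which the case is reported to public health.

Wednesday, February 21, 2001

Exposure occurs: Oct 4, 2000.
Symptom onset occurs: Oct 4, 2000 + 8 weeks = Nov 29, 2000.
The patient is tested: Nov 29, 2000 + 38 days = Jan 6, 2001.
Isolation begins: Jan 6, 2001 + 32 days = Feb 7, 2001.
The case is reported to public health: Feb 7, 2001 + 2 weeks = Feb 21, 2001.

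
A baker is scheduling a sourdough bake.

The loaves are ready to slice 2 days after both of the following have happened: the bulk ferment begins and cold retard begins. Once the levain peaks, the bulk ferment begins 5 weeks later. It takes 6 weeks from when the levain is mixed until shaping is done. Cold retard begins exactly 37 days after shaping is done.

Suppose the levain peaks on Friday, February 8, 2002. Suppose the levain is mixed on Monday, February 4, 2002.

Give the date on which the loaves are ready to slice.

The levain peaks: Feb 8, 2002.
The bulk ferment begins: Feb 8, 2002 + 5 weeks = Mar 15, 2002.
The levain is mixed: Feb 4, 2002.
Shaping is done: Feb 4, 2002 + 6 weeks = Mar 18, 2002.
Cold retard begins: Mar 18, 2002 + 37 days = Apr 24, 2002.
Both prerequisites met — the bulk ferment begins (Mar 15, 2002), cold retard begins (Apr 24, 2002); the later is Apr 24, 2002.
The loaves are ready to slice: Apr 24, 2002 + 2 days = Apr 26, 2002.

Friday, April 26, 2002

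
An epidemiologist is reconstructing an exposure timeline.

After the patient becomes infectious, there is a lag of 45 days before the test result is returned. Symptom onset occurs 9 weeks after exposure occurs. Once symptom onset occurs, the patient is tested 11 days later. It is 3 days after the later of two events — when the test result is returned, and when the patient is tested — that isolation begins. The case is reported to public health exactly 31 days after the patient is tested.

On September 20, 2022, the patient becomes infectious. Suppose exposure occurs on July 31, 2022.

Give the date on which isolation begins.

November 7, 2022

The patient becomes infectious: Sep 20, 2022.
The test result is returned: Sep 20, 2022 + 45 days = Nov 4, 2022.
Exposure occurs: Jul 31, 2022.
Symptom onset occurs: Jul 31, 2022 + 9 weeks = Oct 2, 2022.
The patient is tested: Oct 2, 2022 + 11 days = Oct 13, 2022.
Both prerequisites met — the test result is returned (Nov 4, 2022), the patient is tested (Oct 13, 2022); the later is Nov 4, 2022.
Isolation begins: Nov 4, 2022 + 3 days = Nov 7, 2022.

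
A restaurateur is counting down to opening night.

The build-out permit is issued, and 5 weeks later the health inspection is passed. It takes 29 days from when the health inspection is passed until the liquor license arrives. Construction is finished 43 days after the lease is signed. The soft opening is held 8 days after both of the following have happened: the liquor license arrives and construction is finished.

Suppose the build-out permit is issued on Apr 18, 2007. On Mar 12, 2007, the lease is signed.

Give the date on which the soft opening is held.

The build-out permit is issued: Apr 18, 2007.
The health inspection is passed: Apr 18, 2007 + 5 weeks = May 23, 2007.
The liquor license arrives: May 23, 2007 + 29 days = Jun 21, 2007.
The lease is signed: Mar 12, 2007.
Construction is finished: Mar 12, 2007 + 43 days = Apr 24, 2007.
Both prerequisites met — the liquor license arrives (Jun 21, 2007), construction is finished (Apr 24, 2007); the later is Jun 21, 2007.
The soft opening is held: Jun 21, 2007 + 8 days = Jun 29, 2007.

Jun 29, 2007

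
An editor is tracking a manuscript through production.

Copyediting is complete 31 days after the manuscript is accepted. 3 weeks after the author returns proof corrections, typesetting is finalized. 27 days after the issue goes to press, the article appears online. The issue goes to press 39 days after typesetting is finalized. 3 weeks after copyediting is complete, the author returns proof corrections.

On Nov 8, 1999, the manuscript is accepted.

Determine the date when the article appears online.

The manuscript is accepted: Nov 8, 1999.
Copyediting is complete: Nov 8, 1999 + 31 days = Dec 9, 1999.
The author returns proof corrections: Dec 9, 1999 + 3 weeks = Dec 30, 1999.
Typesetting is finalized: Dec 30, 1999 + 3 weeks = Jan 20, 2000.
The issue goes to press: Jan 20, 2000 + 39 days = Feb 28, 2000.
The article appears online: Feb 28, 2000 + 27 days = Mar 26, 2000.

Mar 26, 2000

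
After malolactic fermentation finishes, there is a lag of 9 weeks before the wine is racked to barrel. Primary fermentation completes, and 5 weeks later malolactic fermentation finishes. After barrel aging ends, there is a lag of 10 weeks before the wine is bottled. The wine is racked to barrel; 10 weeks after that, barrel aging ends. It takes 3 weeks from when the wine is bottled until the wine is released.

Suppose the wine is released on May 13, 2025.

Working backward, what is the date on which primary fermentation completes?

August 27, 2024

The wine is released: May 13, 2025.
The wine is bottled: May 13, 2025 − 3 weeks = Apr 22, 2025.
Barrel aging ends: Apr 22, 2025 − 10 weeks = Feb 11, 2025.
The wine is racked to barrel: Feb 11, 2025 − 10 weeks = Dec 3, 2024.
Malolactic fermentation finishes: Dec 3, 2024 − 9 weeks = Oct 1, 2024.
Primary fermentation completes: Oct 1, 2024 − 5 weeks = Aug 27, 2024.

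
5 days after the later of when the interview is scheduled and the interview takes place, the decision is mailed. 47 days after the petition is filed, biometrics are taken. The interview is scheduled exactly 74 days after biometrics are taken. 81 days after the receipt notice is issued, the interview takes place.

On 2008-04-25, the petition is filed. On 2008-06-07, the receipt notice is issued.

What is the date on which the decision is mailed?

The petition is filed: Apr 25, 2008.
Biometrics are taken: Apr 25, 2008 + 47 days = Jun 11, 2008.
The interview is scheduled: Jun 11, 2008 + 74 days = Aug 24, 2008.
The receipt notice is issued: Jun 7, 2008.
The interview takes place: Jun 7, 2008 + 81 days = Aug 27, 2008.
Both prerequisites met — the interview is scheduled (Aug 24, 2008), the interview takes place (Aug 27, 2008); the later is Aug 27, 2008.
The decision is mailed: Aug 27, 2008 + 5 days = Sep 1, 2008.

2008-09-01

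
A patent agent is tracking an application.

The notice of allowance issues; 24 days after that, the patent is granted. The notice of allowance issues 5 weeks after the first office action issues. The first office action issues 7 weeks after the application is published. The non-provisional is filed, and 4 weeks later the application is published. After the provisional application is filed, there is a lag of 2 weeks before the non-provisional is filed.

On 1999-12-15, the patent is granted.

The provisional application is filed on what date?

1999-07-18

The patent is granted: Dec 15, 1999.
The notice of allowance issues: Dec 15, 1999 − 24 days = Nov 21, 1999.
The first office action issues: Nov 21, 1999 − 5 weeks = Oct 17, 1999.
The application is published: Oct 17, 1999 − 7 weeks = Aug 29, 1999.
The non-provisional is filed: Aug 29, 1999 − 4 weeks = Aug 1, 1999.
The provisional application is filed: Aug 1, 1999 − 2 weeks = Jul 18, 1999.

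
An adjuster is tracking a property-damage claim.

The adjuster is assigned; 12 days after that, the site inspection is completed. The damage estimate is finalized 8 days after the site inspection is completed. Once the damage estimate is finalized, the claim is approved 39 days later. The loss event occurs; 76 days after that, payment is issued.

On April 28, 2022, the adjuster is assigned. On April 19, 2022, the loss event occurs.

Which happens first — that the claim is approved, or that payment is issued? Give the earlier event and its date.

The adjuster is assigned: Apr 28, 2022.
The site inspection is completed: Apr 28, 2022 + 12 days = May 10, 2022.
The damage estimate is finalized: May 10, 2022 + 8 days = May 18, 2022.
The claim is approved: May 18, 2022 + 39 days = Jun 26, 2022.
The loss event occurs: Apr 19, 2022.
Payment is issued: Apr 19, 2022 + 76 days = Jul 4, 2022.
Comparing: the claim is approved on Jun 26, 2022 vs payment is issued on Jul 4, 2022. Earlier: the claim is approved.

The claim is approved — June 26, 2022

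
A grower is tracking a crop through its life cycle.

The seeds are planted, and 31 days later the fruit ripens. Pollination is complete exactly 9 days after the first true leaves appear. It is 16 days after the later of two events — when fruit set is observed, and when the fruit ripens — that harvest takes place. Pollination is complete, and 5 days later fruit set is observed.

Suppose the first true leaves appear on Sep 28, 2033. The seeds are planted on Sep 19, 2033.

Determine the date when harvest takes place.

Nov 5, 2033

The first true leaves appear: Sep 28, 2033.
Pollination is complete: Sep 28, 2033 + 9 days = Oct 7, 2033.
Fruit set is observed: Oct 7, 2033 + 5 days = Oct 12, 2033.
The seeds are planted: Sep 19, 2033.
The fruit ripens: Sep 19, 2033 + 31 days = Oct 20, 2033.
Both prerequisites met — fruit set is observed (Oct 12, 2033), the fruit ripens (Oct 20, 2033); the later is Oct 20, 2033.
Harvest takes place: Oct 20, 2033 + 16 days = Nov 5, 2033.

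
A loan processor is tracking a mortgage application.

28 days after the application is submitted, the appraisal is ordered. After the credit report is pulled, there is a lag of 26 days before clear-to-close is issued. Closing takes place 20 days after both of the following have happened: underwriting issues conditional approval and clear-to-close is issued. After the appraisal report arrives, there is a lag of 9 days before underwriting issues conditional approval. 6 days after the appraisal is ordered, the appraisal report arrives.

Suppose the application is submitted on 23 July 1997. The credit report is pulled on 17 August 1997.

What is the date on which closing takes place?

2 October 1997

The application is submitted: Jul 23, 1997.
The appraisal is ordered: Jul 23, 1997 + 28 days = Aug 20, 1997.
The appraisal report arrives: Aug 20, 1997 + 6 days = Aug 26, 1997.
Underwriting issues conditional approval: Aug 26, 1997 + 9 days = Sep 4, 1997.
The credit report is pulled: Aug 17, 1997.
Clear-to-close is issued: Aug 17, 1997 + 26 days = Sep 12, 1997.
Both prerequisites met — underwriting issues conditional approval (Sep 4, 1997), clear-to-close is issued (Sep 12, 1997); the later is Sep 12, 1997.
Closing takes place: Sep 12, 1997 + 20 days = Oct 2, 1997.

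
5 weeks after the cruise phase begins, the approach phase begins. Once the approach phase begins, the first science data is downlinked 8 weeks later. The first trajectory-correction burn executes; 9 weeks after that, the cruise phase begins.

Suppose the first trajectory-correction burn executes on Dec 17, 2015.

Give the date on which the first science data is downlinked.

The first trajectory-correction burn executes: Dec 17, 2015.
The cruise phase begins: Dec 17, 2015 + 9 weeks = Feb 18, 2016.
The approach phase begins: Feb 18, 2016 + 5 weeks = Mar 24, 2016.
The first science data is downlinked: Mar 24, 2016 + 8 weeks = May 19, 2016.

May 19, 2016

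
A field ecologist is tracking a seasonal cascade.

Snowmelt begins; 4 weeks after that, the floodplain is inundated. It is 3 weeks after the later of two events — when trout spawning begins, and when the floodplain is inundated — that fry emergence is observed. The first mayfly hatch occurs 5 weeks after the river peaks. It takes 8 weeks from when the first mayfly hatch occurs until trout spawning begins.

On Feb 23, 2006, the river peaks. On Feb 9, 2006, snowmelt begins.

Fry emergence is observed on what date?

Jun 15, 2006

The river peaks: Feb 23, 2006.
The first mayfly hatch occurs: Feb 23, 2006 + 5 weeks = Mar 30, 2006.
Trout spawning begins: Mar 30, 2006 + 8 weeks = May 25, 2006.
Snowmelt begins: Feb 9, 2006.
The floodplain is inundated: Feb 9, 2006 + 4 weeks = Mar 9, 2006.
Both prerequisites met — trout spawning begins (May 25, 2006), the floodplain is inundated (Mar 9, 2006); the later is May 25, 2006.
Fry emergence is observed: May 25, 2006 + 3 weeks = Jun 15, 2006.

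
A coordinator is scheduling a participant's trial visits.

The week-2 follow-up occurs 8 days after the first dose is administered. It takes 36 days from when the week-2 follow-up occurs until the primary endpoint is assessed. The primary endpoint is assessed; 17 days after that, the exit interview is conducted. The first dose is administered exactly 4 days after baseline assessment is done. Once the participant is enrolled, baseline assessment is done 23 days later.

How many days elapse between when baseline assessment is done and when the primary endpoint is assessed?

48 days

Causal path: baseline assessment is done → the first dose is administered → the week-2 follow-up occurs → the primary endpoint is assessed.
Total delay along the path: 4 + 8 + 36 = 48 days.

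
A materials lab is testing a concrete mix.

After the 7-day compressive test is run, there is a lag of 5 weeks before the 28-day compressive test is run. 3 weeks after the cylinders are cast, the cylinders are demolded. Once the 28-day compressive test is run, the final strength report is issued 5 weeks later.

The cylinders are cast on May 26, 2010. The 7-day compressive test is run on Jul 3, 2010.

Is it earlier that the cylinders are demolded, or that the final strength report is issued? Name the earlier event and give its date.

The cylinders are cast: May 26, 2010.
The cylinders are demolded: May 26, 2010 + 3 weeks = Jun 16, 2010.
The 7-day compressive test is run: Jul 3, 2010.
The 28-day compressive test is run: Jul 3, 2010 + 5 weeks = Aug 7, 2010.
The final strength report is issued: Aug 7, 2010 + 5 weeks = Sep 11, 2010.
Comparing: the cylinders are demolded on Jun 16, 2010 vs the final strength report is issued on Sep 11, 2010. Earlier: the cylinders are demolded.

The cylinders are demolded — Jun 16, 2010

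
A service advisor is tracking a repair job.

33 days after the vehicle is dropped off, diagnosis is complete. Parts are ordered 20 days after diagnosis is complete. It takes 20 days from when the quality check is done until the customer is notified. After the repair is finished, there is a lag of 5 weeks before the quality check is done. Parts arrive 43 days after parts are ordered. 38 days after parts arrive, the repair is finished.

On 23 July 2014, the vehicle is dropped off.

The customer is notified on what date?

The vehicle is dropped off: Jul 23, 2014.
Diagnosis is complete: Jul 23, 2014 + 33 days = Aug 25, 2014.
Parts are ordered: Aug 25, 2014 + 20 days = Sep 14, 2014.
Parts arrive: Sep 14, 2014 + 43 days = Oct 27, 2014.
The repair is finished: Oct 27, 2014 + 38 days = Dec 4, 2014.
The quality check is done: Dec 4, 2014 + 5 weeks = Jan 8, 2015.
The customer is notified: Jan 8, 2015 + 20 days = Jan 28, 2015.

28 January 2015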